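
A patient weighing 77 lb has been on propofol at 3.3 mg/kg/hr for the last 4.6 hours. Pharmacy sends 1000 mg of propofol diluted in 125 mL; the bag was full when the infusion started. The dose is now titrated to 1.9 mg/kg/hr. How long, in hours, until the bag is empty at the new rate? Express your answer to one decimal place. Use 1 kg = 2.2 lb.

Initial rate:
Weight = 77 lb ÷ 2.2 lb/kg = 35 kg
Dose = 3.3 mg/kg/hr × 35 kg = 115.5 mg/hr
Concentration = 1000 mg ÷ 125 mL = 8 mg/mL
Rate = 115.5 mg/hr ÷ 8 mg/mL = 14.4375 mL/hr
Volume infused so far = 14.4375 mL/hr × 4.6 hr = 66.4125 mL
Volume remaining = 125 − 66.4125 = 58.5875 mL
New rate:
Dose = 1.9 mg/kg/hr × 35 kg = 66.5 mg/hr
Rate = 66.5 mg/hr ÷ 8 mg/mL = 8.3125 mL/hr
Time remaining = 58.5875 mL ÷ 8.3125 mL/hr = 7.04812 hr

7.0 hours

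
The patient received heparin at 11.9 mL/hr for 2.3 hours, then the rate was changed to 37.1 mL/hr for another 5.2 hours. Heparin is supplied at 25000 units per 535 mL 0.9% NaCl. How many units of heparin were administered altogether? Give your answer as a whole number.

10294 units

Concentration = 25000 units ÷ 535 mL = 46.72897 units/mL
Stage 1: 11.9 mL/hr × 2.3 hr = 27.37 mL → 27.37 mL × 46.72897 units/mL = 1278.972 units
Stage 2: 37.1 mL/hr × 5.2 hr = 192.92 mL → 192.92 mL × 46.72897 units/mL = 9014.953 units
Total = 1278.972 + 9014.953 = 10293.93 units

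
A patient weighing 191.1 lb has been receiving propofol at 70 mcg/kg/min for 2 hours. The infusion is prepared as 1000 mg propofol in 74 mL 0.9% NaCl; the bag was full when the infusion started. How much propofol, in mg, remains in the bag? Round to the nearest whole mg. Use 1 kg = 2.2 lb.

Weight = 191.1 lb ÷ 2.2 lb/kg = 86.86364 kg
Dose = 70 mcg/kg/min × 86.86364 kg = 6080.455 mcg/min
6080.455 mcg/min × 60 min/hr = 364827.3 mcg/hr
Concentration = 1000 mg ÷ 74 mL = 13.51351 mg/mL = 13513.51 mcg/mL
Rate = 364827.3 mcg/hr ÷ 13513.51 mcg/mL = 26.99722 mL/hr
Volume infused = 26.99722 mL/hr × 2 hr = 53.99444 mL
Volume remaining = 74 − 53.99444 = 20.00556 mL
Drug remaining = 20.00556 mL × 13513.51 mcg/mL = 270345.5 mcg = 270.3455 mg

270 mg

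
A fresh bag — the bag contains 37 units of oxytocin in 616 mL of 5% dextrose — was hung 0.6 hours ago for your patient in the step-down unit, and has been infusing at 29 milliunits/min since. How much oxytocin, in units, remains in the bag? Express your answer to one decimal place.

36.0 units

29 milliunits/min × 60 min/hr = 1740 milliunits/hr
Concentration = 37 units ÷ 616 mL = 0.06006494 units/mL = 60.06494 milliunits/mL
Rate = 1740 milliunits/hr ÷ 60.06494 milliunits/mL = 28.96865 mL/hr
Volume infused = 28.96865 mL/hr × 0.6 hr = 17.38119 mL
Volume remaining = 616 − 17.38119 = 598.6188 mL
Drug remaining = 598.6188 mL × 60.06494 milliunits/mL = 35956 milliunits = 35.956 units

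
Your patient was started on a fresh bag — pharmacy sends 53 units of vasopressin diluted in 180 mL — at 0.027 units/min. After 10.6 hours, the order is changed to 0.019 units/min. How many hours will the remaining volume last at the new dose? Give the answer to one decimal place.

31.4 hours

Initial rate:
0.027 units/min × 60 min/hr = 1.62 units/hr
Concentration = 53 units ÷ 180 mL = 0.2944444 units/mL
Rate = 1.62 units/hr ÷ 0.2944444 units/mL = 5.501887 mL/hr
Volume infused so far = 5.501887 mL/hr × 10.6 hr = 58.32 mL
Volume remaining = 180 − 58.32 = 121.68 mL
New rate:
0.019 units/min × 60 min/hr = 1.14 units/hr
Rate = 1.14 units/hr ÷ 0.2944444 units/mL = 3.871698 mL/hr
Time remaining = 121.68 mL ÷ 3.871698 mL/hr = 31.42807 hr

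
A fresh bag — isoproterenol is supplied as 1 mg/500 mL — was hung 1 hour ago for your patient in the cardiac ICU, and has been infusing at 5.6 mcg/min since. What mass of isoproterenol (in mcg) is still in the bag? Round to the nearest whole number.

5.6 mcg/min × 60 min/hr = 336 mcg/hr
Concentration = 1 mg ÷ 500 mL = 0.002 mg/mL = 2 mcg/mL
Rate = 336 mcg/hr ÷ 2 mcg/mL = 168 mL/hr
Volume infused = 168 mL/hr × 1 hr = 168 mL
Volume remaining = 500 − 168 = 332 mL
Drug remaining = 332 mL × 2 mcg/mL = 664 mcg

664 mcg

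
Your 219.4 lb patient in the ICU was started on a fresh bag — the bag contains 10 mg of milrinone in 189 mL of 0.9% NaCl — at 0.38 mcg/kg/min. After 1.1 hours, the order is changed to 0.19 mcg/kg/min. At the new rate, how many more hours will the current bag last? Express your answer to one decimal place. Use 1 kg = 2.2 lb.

Initial rate:
Weight = 219.4 lb ÷ 2.2 lb/kg = 99.72727 kg
Dose = 0.38 mcg/kg/min × 99.72727 kg = 37.89636 mcg/min
37.89636 mcg/min × 60 min/hr = 2273.782 mcg/hr
Concentration = 10 mg ÷ 189 mL = 0.05291005 mg/mL = 52.91005 mcg/mL
Rate = 2273.782 mcg/hr ÷ 52.91005 mcg/mL = 42.97448 mL/hr
Volume infused so far = 42.97448 mL/hr × 1.1 hr = 47.27192 mL
Volume remaining = 189 − 47.27192 = 141.7281 mL
New rate:
Dose = 0.19 mcg/kg/min × 99.72727 kg = 18.94818 mcg/min
18.94818 mcg/min × 60 min/hr = 1136.891 mcg/hr
Rate = 1136.891 mcg/hr ÷ 52.91005 mcg/mL = 21.48724 mL/hr
Time remaining = 141.7281 mL ÷ 21.48724 mL/hr = 6.595919 hr

6.6 hours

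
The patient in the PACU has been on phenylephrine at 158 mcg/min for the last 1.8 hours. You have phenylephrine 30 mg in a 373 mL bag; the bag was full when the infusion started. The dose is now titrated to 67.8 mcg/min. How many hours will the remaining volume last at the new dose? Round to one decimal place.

Initial rate:
158 mcg/min × 60 min/hr = 9480 mcg/hr
Concentration = 30 mg ÷ 373 mL = 0.08042895 mg/mL = 80.42895 mcg/mL
Rate = 9480 mcg/hr ÷ 80.42895 mcg/mL = 117.868 mL/hr
Volume infused so far = 117.868 mL/hr × 1.8 hr = 212.1624 mL
Volume remaining = 373 − 212.1624 = 160.8376 mL
New rate:
67.8 mcg/min × 60 min/hr = 4068 mcg/hr
Rate = 4068 mcg/hr ÷ 80.42895 mcg/mL = 50.5788 mL/hr
Time remaining = 160.8376 mL ÷ 50.5788 mL/hr = 3.179941 hr

3.2 hours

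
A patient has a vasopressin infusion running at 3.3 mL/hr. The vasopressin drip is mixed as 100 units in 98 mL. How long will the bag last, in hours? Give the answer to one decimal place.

Duration = 98 mL ÷ 3.3 mL/hr = 29.69697 hr

29.7 hours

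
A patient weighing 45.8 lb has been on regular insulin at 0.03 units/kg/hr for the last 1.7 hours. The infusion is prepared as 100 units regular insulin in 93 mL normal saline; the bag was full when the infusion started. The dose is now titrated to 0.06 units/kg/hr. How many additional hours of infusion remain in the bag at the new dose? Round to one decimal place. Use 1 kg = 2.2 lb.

79.2 hours

Initial rate:
Weight = 45.8 lb ÷ 2.2 lb/kg = 20.81818 kg
Dose = 0.03 units/kg/hr × 20.81818 kg = 0.6245455 units/hr
Concentration = 100 units ÷ 93 mL = 1.075269 units/mL
Rate = 0.6245455 units/hr ÷ 1.075269 units/mL = 0.5808273 mL/hr
Volume infused so far = 0.5808273 mL/hr × 1.7 hr = 0.9874064 mL
Volume remaining = 93 − 0.9874064 = 92.01259 mL
New rate:
Dose = 0.06 units/kg/hr × 20.81818 kg = 1.249091 units/hr
Rate = 1.249091 units/hr ÷ 1.075269 units/mL = 1.161655 mL/hr
Time remaining = 92.01259 mL ÷ 1.161655 mL/hr = 79.20822 hr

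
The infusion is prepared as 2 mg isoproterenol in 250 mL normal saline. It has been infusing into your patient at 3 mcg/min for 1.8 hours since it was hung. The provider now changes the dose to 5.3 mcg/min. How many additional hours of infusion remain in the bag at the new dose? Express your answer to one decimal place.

Initial rate:
3 mcg/min × 60 min/hr = 180 mcg/hr
Concentration = 2 mg ÷ 250 mL = 0.008 mg/mL = 8 mcg/mL
Rate = 180 mcg/hr ÷ 8 mcg/mL = 22.5 mL/hr
Volume infused so far = 22.5 mL/hr × 1.8 hr = 40.5 mL
Volume remaining = 250 − 40.5 = 209.5 mL
New rate:
5.3 mcg/min × 60 min/hr = 318 mcg/hr
Rate = 318 mcg/hr ÷ 8 mcg/mL = 39.75 mL/hr
Time remaining = 209.5 mL ÷ 39.75 mL/hr = 5.27044 hr

5.3 hours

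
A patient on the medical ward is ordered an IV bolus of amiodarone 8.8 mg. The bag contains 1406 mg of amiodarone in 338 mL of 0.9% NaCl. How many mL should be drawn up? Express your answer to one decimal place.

Concentration = 1406 mg ÷ 338 mL = 4.159763 mg/mL
Volume = 8.8 mg ÷ 4.159763 mg/mL = 2.115505 mL

2.1 mL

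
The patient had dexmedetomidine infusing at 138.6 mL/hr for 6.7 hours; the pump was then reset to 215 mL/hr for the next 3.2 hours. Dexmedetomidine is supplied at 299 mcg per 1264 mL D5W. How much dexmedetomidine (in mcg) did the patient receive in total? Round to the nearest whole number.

382 mcg

Concentration = 299 mcg ÷ 1264 mL = 0.2365506 mcg/mL
Stage 1: 138.6 mL/hr × 6.7 hr = 928.62 mL → 928.62 mL × 0.2365506 mcg/mL = 219.6656 mcg
Stage 2: 215 mL/hr × 3.2 hr = 688 mL → 688 mL × 0.2365506 mcg/mL = 162.7468 mcg
Total = 219.6656 + 162.7468 = 382.4125 mcg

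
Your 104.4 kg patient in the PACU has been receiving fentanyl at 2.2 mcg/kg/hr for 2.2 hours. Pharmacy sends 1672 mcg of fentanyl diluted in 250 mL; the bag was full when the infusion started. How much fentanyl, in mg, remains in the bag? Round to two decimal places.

1.17 mg

Dose = 2.2 mcg/kg/hr × 104.4 kg = 229.68 mcg/hr
Concentration = 1672 mcg ÷ 250 mL = 6.688 mcg/mL
Rate = 229.68 mcg/hr ÷ 6.688 mcg/mL = 34.34211 mL/hr
Volume infused = 34.34211 mL/hr × 2.2 hr = 75.55263 mL
Volume remaining = 250 − 75.55263 = 174.4474 mL
Drug remaining = 174.4474 mL × 6.688 mcg/mL = 1166.704 mcg = 1.166704 mg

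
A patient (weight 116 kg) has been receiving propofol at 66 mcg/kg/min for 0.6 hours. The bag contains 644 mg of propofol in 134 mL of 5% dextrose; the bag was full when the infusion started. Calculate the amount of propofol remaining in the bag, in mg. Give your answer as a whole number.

368 mg

Dose = 66 mcg/kg/min × 116 kg = 7656 mcg/min
7656 mcg/min × 60 min/hr = 459360 mcg/hr
Concentration = 644 mg ÷ 134 mL = 4.80597 mg/mL = 4805.97 mcg/mL
Rate = 459360 mcg/hr ÷ 4805.97 mcg/mL = 95.58112 mL/hr
Volume infused = 95.58112 mL/hr × 0.6 hr = 57.34867 mL
Volume remaining = 134 − 57.34867 = 76.65133 mL
Drug remaining = 76.65133 mL × 4805.97 mcg/mL = 368384 mcg = 368.384 mg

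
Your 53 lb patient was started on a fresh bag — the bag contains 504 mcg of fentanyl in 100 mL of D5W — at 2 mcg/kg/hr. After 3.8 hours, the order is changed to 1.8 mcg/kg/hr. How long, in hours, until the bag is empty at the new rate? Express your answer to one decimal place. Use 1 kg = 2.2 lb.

7.4 hours

Initial rate:
Weight = 53 lb ÷ 2.2 lb/kg = 24.09091 kg
Dose = 2 mcg/kg/hr × 24.09091 kg = 48.18182 mcg/hr
Concentration = 504 mcg ÷ 100 mL = 5.04 mcg/mL
Rate = 48.18182 mcg/hr ÷ 5.04 mcg/mL = 9.559885 mL/hr
Volume infused so far = 9.559885 mL/hr × 3.8 hr = 36.32756 mL
Volume remaining = 100 − 36.32756 = 63.67244 mL
New rate:
Dose = 1.8 mcg/kg/hr × 24.09091 kg = 43.36364 mcg/hr
Rate = 43.36364 mcg/hr ÷ 5.04 mcg/mL = 8.603896 mL/hr
Time remaining = 63.67244 mL ÷ 8.603896 mL/hr = 7.400419 hr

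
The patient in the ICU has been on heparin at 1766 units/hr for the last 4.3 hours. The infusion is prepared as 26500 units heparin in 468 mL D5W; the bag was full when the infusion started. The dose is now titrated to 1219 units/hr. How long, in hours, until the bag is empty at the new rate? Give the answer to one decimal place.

15.5 hours

Initial rate:
Concentration = 26500 units ÷ 468 mL = 56.62393 units/mL
Rate = 1766 units/hr ÷ 56.62393 units/mL = 31.18823 mL/hr
Volume infused so far = 31.18823 mL/hr × 4.3 hr = 134.1094 mL
Volume remaining = 468 − 134.1094 = 333.8906 mL
New rate:
Rate = 1219 units/hr ÷ 56.62393 units/mL = 21.528 mL/hr
Time remaining = 333.8906 mL ÷ 21.528 mL/hr = 15.5096 hr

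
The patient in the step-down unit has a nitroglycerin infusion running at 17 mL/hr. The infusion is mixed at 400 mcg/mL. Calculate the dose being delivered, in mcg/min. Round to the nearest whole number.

113 mcg/min

Drug rate = 17 mL/hr × 400 mcg/mL = 6800 mcg/hr
6800 mcg/hr ÷ 60 min/hr = 113.3333 mcg/min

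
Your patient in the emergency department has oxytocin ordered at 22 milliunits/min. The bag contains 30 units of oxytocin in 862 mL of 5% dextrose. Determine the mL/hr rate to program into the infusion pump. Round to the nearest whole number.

38 mL/hr

22 milliunits/min × 60 min/hr = 1320 milliunits/hr
Concentration = 30 units ÷ 862 mL = 0.03480278 units/mL = 34.80278 milliunits/mL
Rate = 1320 milliunits/hr ÷ 34.80278 milliunits/mL = 37.928 mL/hr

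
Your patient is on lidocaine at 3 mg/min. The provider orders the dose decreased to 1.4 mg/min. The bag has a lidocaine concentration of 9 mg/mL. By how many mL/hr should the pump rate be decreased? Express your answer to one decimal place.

At the current dose:
3 mg/min × 60 min/hr = 180 mg/hr
Rate = 180 mg/hr ÷ 9 mg/mL = 20 mL/hr
At the new dose:
1.4 mg/min × 60 min/hr = 84 mg/hr
Rate = 84 mg/hr ÷ 9 mg/mL = 9.333333 mL/hr
Change = 9.333333 − 20 = -10.66667 mL/hr → 10.66667 mL/hr decrease

10.7 mL/hr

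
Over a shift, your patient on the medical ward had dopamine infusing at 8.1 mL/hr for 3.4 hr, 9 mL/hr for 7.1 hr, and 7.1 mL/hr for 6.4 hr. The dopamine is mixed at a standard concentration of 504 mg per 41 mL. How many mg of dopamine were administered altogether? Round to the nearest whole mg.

Concentration = 504 mg ÷ 41 mL = 12.29268 mg/mL
Stage 1: 8.1 mL/hr × 3.4 hr = 27.54 mL → 27.54 mL × 12.29268 mg/mL = 338.5405 mg
Stage 2: 9 mL/hr × 7.1 hr = 63.9 mL → 63.9 mL × 12.29268 mg/mL = 785.5024 mg
Stage 3: 7.1 mL/hr × 6.4 hr = 45.44 mL → 45.44 mL × 12.29268 mg/mL = 558.5795 mg
Total = 338.5405 + 785.5024 + 558.5795 = 1682.622 mg

1683 mg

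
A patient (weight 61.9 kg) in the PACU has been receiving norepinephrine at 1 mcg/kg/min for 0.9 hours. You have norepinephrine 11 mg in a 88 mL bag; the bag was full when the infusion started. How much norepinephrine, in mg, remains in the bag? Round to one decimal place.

Dose = 1 mcg/kg/min × 61.9 kg = 61.9 mcg/min
61.9 mcg/min × 60 min/hr = 3714 mcg/hr
Concentration = 11 mg ÷ 88 mL = 0.125 mg/mL = 125 mcg/mL
Rate = 3714 mcg/hr ÷ 125 mcg/mL = 29.712 mL/hr
Volume infused = 29.712 mL/hr × 0.9 hr = 26.7408 mL
Volume remaining = 88 − 26.7408 = 61.2592 mL
Drug remaining = 61.2592 mL × 125 mcg/mL = 7657.4 mcg = 7.6574 mg

7.7 mg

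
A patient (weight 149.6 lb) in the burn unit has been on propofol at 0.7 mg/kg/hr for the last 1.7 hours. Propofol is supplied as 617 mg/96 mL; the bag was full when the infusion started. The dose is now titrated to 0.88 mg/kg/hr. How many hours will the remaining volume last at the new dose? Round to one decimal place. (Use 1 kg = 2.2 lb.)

9.0 hours

Initial rate:
Weight = 149.6 lb ÷ 2.2 lb/kg = 68 kg
Dose = 0.7 mg/kg/hr × 68 kg = 47.6 mg/hr
Concentration = 617 mg ÷ 96 mL = 6.427083 mg/mL
Rate = 47.6 mg/hr ÷ 6.427083 mg/mL = 7.406159 mL/hr
Volume infused so far = 7.406159 mL/hr × 1.7 hr = 12.59047 mL
Volume remaining = 96 − 12.59047 = 83.40953 mL
New rate:
Dose = 0.88 mg/kg/hr × 68 kg = 59.84 mg/hr
Rate = 59.84 mg/hr ÷ 6.427083 mg/mL = 9.3106 mL/hr
Time remaining = 83.40953 mL ÷ 9.3106 mL/hr = 8.958556 hr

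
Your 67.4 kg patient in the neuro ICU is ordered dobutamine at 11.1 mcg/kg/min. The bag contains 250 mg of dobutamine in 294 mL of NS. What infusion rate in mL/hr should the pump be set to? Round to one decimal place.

Dose = 11.1 mcg/kg/min × 67.4 kg = 748.14 mcg/min
748.14 mcg/min × 60 min/hr = 44888.4 mcg/hr
Concentration = 250 mg ÷ 294 mL = 0.8503401 mg/mL = 850.3401 mcg/mL
Rate = 44888.4 mcg/hr ÷ 850.3401 mcg/mL = 52.78876 mL/hr

52.8 mL/hr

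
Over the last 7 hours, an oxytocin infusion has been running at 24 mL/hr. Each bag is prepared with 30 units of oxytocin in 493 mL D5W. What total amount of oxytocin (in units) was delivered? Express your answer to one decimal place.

10.2 units

Concentration = 30 units ÷ 493 mL = 0.06085193 units/mL = 60.85193 milliunits/mL
Drug rate = 24 mL/hr × 60.85193 milliunits/mL = 1460.446 milliunits/hr
Total = 1460.446 milliunits/hr × 7 hr = 10223.12 milliunits = 10.22312 units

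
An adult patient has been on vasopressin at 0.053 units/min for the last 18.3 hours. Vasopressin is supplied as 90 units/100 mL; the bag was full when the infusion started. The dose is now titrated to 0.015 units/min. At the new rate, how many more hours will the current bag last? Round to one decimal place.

Initial rate:
0.053 units/min × 60 min/hr = 3.18 units/hr
Concentration = 90 units ÷ 100 mL = 0.9 units/mL
Rate = 3.18 units/hr ÷ 0.9 units/mL = 3.533333 mL/hr
Volume infused so far = 3.533333 mL/hr × 18.3 hr = 64.66 mL
Volume remaining = 100 − 64.66 = 35.34 mL
New rate:
0.015 units/min × 60 min/hr = 0.9 units/hr
Rate = 0.9 units/hr ÷ 0.9 units/mL = 1 mL/hr
Time remaining = 35.34 mL ÷ 1 mL/hr = 35.34 hr

35.3 hours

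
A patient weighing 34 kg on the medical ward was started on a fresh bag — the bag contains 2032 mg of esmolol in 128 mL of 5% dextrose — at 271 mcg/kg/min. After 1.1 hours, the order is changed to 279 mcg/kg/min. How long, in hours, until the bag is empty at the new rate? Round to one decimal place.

Initial rate:
Dose = 271 mcg/kg/min × 34 kg = 9214 mcg/min
9214 mcg/min × 60 min/hr = 552840 mcg/hr
Concentration = 2032 mg ÷ 128 mL = 15.875 mg/mL = 15875 mcg/mL
Rate = 552840 mcg/hr ÷ 15875 mcg/mL = 34.82457 mL/hr
Volume infused so far = 34.82457 mL/hr × 1.1 hr = 38.30702 mL
Volume remaining = 128 − 38.30702 = 89.69298 mL
New rate:
Dose = 279 mcg/kg/min × 34 kg = 9486 mcg/min
9486 mcg/min × 60 min/hr = 569160 mcg/hr
Rate = 569160 mcg/hr ÷ 15875 mcg/mL = 35.8526 mL/hr
Time remaining = 89.69298 mL ÷ 35.8526 mL/hr = 2.501715 hr

2.5 hours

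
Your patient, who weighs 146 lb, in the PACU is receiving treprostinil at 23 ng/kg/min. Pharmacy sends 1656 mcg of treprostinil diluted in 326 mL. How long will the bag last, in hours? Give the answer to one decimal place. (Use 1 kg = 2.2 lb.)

18.1 hours

Weight = 146 lb ÷ 2.2 lb/kg = 66.36364 kg
Dose = 23 ng/kg/min × 66.36364 kg = 1526.364 ng/min
1526.364 ng/min × 60 min/hr = 91581.82 ng/hr
Concentration = 1656 mcg ÷ 326 mL = 5.079755 mcg/mL = 5079.755 ng/mL
Rate = 91581.82 ng/hr ÷ 5079.755 ng/mL = 18.02879 mL/hr
Duration = 326 mL ÷ 18.02879 mL/hr = 18.08219 hr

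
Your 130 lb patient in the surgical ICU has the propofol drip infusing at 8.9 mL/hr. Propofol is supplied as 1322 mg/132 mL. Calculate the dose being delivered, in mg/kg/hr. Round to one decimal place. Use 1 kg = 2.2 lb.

Weight = 130 lb ÷ 2.2 lb/kg = 59.09091 kg
Concentration = 1322 mg ÷ 132 mL = 10.01515 mg/mL
Drug rate = 8.9 mL/hr × 10.01515 mg/mL = 89.13485 mg/hr
89.13485 mg/hr ÷ 59.09091 kg = 1.508436 mg/kg/hr

1.5 mg/kg/hr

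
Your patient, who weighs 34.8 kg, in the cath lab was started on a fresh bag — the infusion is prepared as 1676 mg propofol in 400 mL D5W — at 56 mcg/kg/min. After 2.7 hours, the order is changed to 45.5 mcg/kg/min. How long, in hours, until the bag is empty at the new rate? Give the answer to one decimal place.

Initial rate:
Dose = 56 mcg/kg/min × 34.8 kg = 1948.8 mcg/min
1948.8 mcg/min × 60 min/hr = 116928 mcg/hr
Concentration = 1676 mg ÷ 400 mL = 4.19 mg/mL = 4190 mcg/mL
Rate = 116928 mcg/hr ÷ 4190 mcg/mL = 27.90644 mL/hr
Volume infused so far = 27.90644 mL/hr × 2.7 hr = 75.3474 mL
Volume remaining = 400 − 75.3474 = 324.6526 mL
New rate:
Dose = 45.5 mcg/kg/min × 34.8 kg = 1583.4 mcg/min
1583.4 mcg/min × 60 min/hr = 95004 mcg/hr
Rate = 95004 mcg/hr ÷ 4190 mcg/mL = 22.67399 mL/hr
Time remaining = 324.6526 mL ÷ 22.67399 mL/hr = 14.31829 hr

14.3 hours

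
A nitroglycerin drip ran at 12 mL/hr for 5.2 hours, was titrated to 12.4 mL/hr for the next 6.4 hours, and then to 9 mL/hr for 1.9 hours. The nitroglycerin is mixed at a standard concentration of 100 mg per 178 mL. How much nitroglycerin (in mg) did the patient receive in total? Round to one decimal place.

89.2 mg

Concentration = 100 mg ÷ 178 mL = 0.5617978 mg/mL
Stage 1: 12 mL/hr × 5.2 hr = 62.4 mL → 62.4 mL × 0.5617978 mg/mL = 35.05618 mg
Stage 2: 12.4 mL/hr × 6.4 hr = 79.36 mL → 79.36 mL × 0.5617978 mg/mL = 44.58427 mg
Stage 3: 9 mL/hr × 1.9 hr = 17.1 mL → 17.1 mL × 0.5617978 mg/mL = 9.606742 mg
Total = 35.05618 + 44.58427 + 9.606742 = 89.24719 mg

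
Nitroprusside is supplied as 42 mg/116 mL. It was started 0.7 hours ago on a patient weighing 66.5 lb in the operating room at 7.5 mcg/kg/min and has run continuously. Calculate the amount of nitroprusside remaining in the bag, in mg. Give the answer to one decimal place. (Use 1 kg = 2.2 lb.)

Weight = 66.5 lb ÷ 2.2 lb/kg = 30.22727 kg
Dose = 7.5 mcg/kg/min × 30.22727 kg = 226.7045 mcg/min
226.7045 mcg/min × 60 min/hr = 13602.27 mcg/hr
Concentration = 42 mg ÷ 116 mL = 0.362069 mg/mL = 362.069 mcg/mL
Rate = 13602.27 mcg/hr ÷ 362.069 mcg/mL = 37.56818 mL/hr
Volume infused = 37.56818 mL/hr × 0.7 hr = 26.29773 mL
Volume remaining = 116 − 26.29773 = 89.70227 mL
Drug remaining = 89.70227 mL × 362.069 mcg/mL = 32478.41 mcg = 32.47841 mg

32.5 mg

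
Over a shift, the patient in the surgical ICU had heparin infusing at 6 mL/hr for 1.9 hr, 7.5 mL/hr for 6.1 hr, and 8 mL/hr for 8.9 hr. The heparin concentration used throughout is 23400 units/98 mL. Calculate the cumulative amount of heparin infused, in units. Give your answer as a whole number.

30647 units

Concentration = 23400 units ÷ 98 mL = 238.7755 units/mL
Stage 1: 6 mL/hr × 1.9 hr = 11.4 mL → 11.4 mL × 238.7755 units/mL = 2722.041 units
Stage 2: 7.5 mL/hr × 6.1 hr = 45.75 mL → 45.75 mL × 238.7755 units/mL = 10923.98 units
Stage 3: 8 mL/hr × 8.9 hr = 71.2 mL → 71.2 mL × 238.7755 units/mL = 17000.82 units
Total = 2722.041 + 10923.98 + 17000.82 = 30646.84 units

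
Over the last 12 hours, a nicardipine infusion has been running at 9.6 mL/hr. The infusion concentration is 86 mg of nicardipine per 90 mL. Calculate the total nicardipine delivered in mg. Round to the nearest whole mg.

Concentration = 86 mg ÷ 90 mL = 0.9555556 mg/mL
Drug rate = 9.6 mL/hr × 0.9555556 mg/mL = 9.173333 mg/hr
Total = 9.173333 mg/hr × 12 hr = 110.08 mg

110 mg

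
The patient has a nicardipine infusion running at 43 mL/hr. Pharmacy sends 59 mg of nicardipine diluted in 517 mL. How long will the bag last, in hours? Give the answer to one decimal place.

12.0 hours

Duration = 517 mL ÷ 43 mL/hr = 12.02326 hr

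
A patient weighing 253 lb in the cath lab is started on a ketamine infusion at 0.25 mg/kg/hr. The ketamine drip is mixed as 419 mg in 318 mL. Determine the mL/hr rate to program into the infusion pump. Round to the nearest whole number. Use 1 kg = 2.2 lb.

Weight = 253 lb ÷ 2.2 lb/kg = 115 kg
Dose = 0.25 mg/kg/hr × 115 kg = 28.75 mg/hr
Concentration = 419 mg ÷ 318 mL = 1.31761 mg/mL
Rate = 28.75 mg/hr ÷ 1.31761 mg/mL = 21.81981 mL/hr

22 mL/hr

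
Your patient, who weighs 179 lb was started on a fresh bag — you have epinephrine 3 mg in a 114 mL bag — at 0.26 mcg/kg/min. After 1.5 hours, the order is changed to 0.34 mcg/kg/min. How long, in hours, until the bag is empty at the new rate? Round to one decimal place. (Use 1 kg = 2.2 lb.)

Initial rate:
Weight = 179 lb ÷ 2.2 lb/kg = 81.36364 kg
Dose = 0.26 mcg/kg/min × 81.36364 kg = 21.15455 mcg/min
21.15455 mcg/min × 60 min/hr = 1269.273 mcg/hr
Concentration = 3 mg ÷ 114 mL = 0.02631579 mg/mL = 26.31579 mcg/mL
Rate = 1269.273 mcg/hr ÷ 26.31579 mcg/mL = 48.23236 mL/hr
Volume infused so far = 48.23236 mL/hr × 1.5 hr = 72.34855 mL
Volume remaining = 114 − 72.34855 = 41.65145 mL
New rate:
Dose = 0.34 mcg/kg/min × 81.36364 kg = 27.66364 mcg/min
27.66364 mcg/min × 60 min/hr = 1659.818 mcg/hr
Rate = 1659.818 mcg/hr ÷ 26.31579 mcg/mL = 63.07309 mL/hr
Time remaining = 41.65145 mL ÷ 63.07309 mL/hr = 0.6603681 hr

0.7 hours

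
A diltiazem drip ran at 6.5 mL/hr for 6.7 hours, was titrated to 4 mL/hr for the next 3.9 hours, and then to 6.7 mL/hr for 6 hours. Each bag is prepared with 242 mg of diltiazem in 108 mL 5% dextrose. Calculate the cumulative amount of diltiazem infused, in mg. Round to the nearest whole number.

223 mg

Concentration = 242 mg ÷ 108 mL = 2.240741 mg/mL
Stage 1: 6.5 mL/hr × 6.7 hr = 43.55 mL → 43.55 mL × 2.240741 mg/mL = 97.58426 mg
Stage 2: 4 mL/hr × 3.9 hr = 15.6 mL → 15.6 mL × 2.240741 mg/mL = 34.95556 mg
Stage 3: 6.7 mL/hr × 6 hr = 40.2 mL → 40.2 mL × 2.240741 mg/mL = 90.07778 mg
Total = 97.58426 + 34.95556 + 90.07778 = 222.6176 mg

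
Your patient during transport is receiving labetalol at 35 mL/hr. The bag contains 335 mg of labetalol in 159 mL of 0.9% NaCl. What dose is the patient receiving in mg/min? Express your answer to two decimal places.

1.23 mg/min

Concentration = 335 mg ÷ 159 mL = 2.106918 mg/mL
Drug rate = 35 mL/hr × 2.106918 mg/mL = 73.74214 mg/hr
73.74214 mg/hr ÷ 60 min/hr = 1.229036 mg/min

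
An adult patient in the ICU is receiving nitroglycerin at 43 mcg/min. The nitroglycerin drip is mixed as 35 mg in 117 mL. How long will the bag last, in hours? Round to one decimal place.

13.6 hours

43 mcg/min × 60 min/hr = 2580 mcg/hr
Concentration = 35 mg ÷ 117 mL = 0.2991453 mg/mL = 299.1453 mcg/mL
Rate = 2580 mcg/hr ÷ 299.1453 mcg/mL = 8.624571 mL/hr
Duration = 117 mL ÷ 8.624571 mL/hr = 13.56589 hr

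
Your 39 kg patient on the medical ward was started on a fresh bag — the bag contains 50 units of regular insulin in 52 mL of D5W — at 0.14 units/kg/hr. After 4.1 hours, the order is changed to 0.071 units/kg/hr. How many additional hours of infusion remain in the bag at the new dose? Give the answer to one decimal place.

Initial rate:
Dose = 0.14 units/kg/hr × 39 kg = 5.46 units/hr
Concentration = 50 units ÷ 52 mL = 0.9615385 units/mL
Rate = 5.46 units/hr ÷ 0.9615385 units/mL = 5.6784 mL/hr
Volume infused so far = 5.6784 mL/hr × 4.1 hr = 23.28144 mL
Volume remaining = 52 − 23.28144 = 28.71856 mL
New rate:
Dose = 0.071 units/kg/hr × 39 kg = 2.769 units/hr
Rate = 2.769 units/hr ÷ 0.9615385 units/mL = 2.87976 mL/hr
Time remaining = 28.71856 mL ÷ 2.87976 mL/hr = 9.972553 hr

10.0 hours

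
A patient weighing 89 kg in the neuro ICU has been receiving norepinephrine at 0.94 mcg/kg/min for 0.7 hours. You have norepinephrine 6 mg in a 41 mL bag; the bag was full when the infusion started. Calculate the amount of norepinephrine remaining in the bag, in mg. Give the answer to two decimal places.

2.49 mg

Dose = 0.94 mcg/kg/min × 89 kg = 83.66 mcg/min
83.66 mcg/min × 60 min/hr = 5019.6 mcg/hr
Concentration = 6 mg ÷ 41 mL = 0.1463415 mg/mL = 146.3415 mcg/mL
Rate = 5019.6 mcg/hr ÷ 146.3415 mcg/mL = 34.3006 mL/hr
Volume infused = 34.3006 mL/hr × 0.7 hr = 24.01042 mL
Volume remaining = 41 − 24.01042 = 16.98958 mL
Drug remaining = 16.98958 mL × 146.3415 mcg/mL = 2486.28 mcg = 2.48628 mg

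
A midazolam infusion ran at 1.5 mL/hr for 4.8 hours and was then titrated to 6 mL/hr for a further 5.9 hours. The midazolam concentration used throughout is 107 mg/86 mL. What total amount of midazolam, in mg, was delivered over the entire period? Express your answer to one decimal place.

Concentration = 107 mg ÷ 86 mL = 1.244186 mg/mL
Stage 1: 1.5 mL/hr × 4.8 hr = 7.2 mL → 7.2 mL × 1.244186 mg/mL = 8.95814 mg
Stage 2: 6 mL/hr × 5.9 hr = 35.4 mL → 35.4 mL × 1.244186 mg/mL = 44.04419 mg
Total = 8.95814 + 44.04419 = 53.00233 mg

53.0 mg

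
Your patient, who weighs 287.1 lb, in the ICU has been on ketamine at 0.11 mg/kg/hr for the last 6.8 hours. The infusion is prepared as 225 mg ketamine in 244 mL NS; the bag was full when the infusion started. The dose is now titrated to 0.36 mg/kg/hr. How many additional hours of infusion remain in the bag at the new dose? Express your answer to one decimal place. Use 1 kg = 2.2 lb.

2.7 hours

Initial rate:
Weight = 287.1 lb ÷ 2.2 lb/kg = 130.5 kg
Dose = 0.11 mg/kg/hr × 130.5 kg = 14.355 mg/hr
Concentration = 225 mg ÷ 244 mL = 0.9221311 mg/mL
Rate = 14.355 mg/hr ÷ 0.9221311 mg/mL = 15.5672 mL/hr
Volume infused so far = 15.5672 mL/hr × 6.8 hr = 105.857 mL
Volume remaining = 244 − 105.857 = 138.143 mL
New rate:
Dose = 0.36 mg/kg/hr × 130.5 kg = 46.98 mg/hr
Rate = 46.98 mg/hr ÷ 0.9221311 mg/mL = 50.9472 mL/hr
Time remaining = 138.143 mL ÷ 50.9472 mL/hr = 2.711494 hr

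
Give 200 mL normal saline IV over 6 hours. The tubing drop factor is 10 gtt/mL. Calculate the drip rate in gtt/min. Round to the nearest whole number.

6 gtt/min

200 mL ÷ (6 hr × 60 = 360 min) = 0.5555556 mL/min
0.5555556 mL/min × 10 gtt/mL = 5.555556 gtt/min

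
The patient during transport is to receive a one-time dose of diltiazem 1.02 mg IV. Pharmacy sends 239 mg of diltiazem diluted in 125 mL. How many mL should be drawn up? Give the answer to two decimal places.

0.53 mL

Concentration = 239 mg ÷ 125 mL = 1.912 mg/mL
Volume = 1.02 mg ÷ 1.912 mg/mL = 0.5334728 mL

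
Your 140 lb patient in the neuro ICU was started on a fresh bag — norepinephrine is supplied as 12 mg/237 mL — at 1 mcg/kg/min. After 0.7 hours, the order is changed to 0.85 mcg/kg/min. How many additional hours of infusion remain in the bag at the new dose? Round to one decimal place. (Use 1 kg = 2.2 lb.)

2.9 hours

Initial rate:
Weight = 140 lb ÷ 2.2 lb/kg = 63.63636 kg
Dose = 1 mcg/kg/min × 63.63636 kg = 63.63636 mcg/min
63.63636 mcg/min × 60 min/hr = 3818.182 mcg/hr
Concentration = 12 mg ÷ 237 mL = 0.05063291 mg/mL = 50.63291 mcg/mL
Rate = 3818.182 mcg/hr ÷ 50.63291 mcg/mL = 75.40909 mL/hr
Volume infused so far = 75.40909 mL/hr × 0.7 hr = 52.78636 mL
Volume remaining = 237 − 52.78636 = 184.2136 mL
New rate:
Dose = 0.85 mcg/kg/min × 63.63636 kg = 54.09091 mcg/min
54.09091 mcg/min × 60 min/hr = 3245.455 mcg/hr
Rate = 3245.455 mcg/hr ÷ 50.63291 mcg/mL = 64.09773 mL/hr
Time remaining = 184.2136 mL ÷ 64.09773 mL/hr = 2.87395 hr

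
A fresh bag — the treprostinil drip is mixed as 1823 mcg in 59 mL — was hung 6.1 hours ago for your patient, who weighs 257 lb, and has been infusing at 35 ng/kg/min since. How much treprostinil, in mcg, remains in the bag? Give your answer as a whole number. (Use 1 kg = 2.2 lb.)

Weight = 257 lb ÷ 2.2 lb/kg = 116.8182 kg
Dose = 35 ng/kg/min × 116.8182 kg = 4088.636 ng/min
4088.636 ng/min × 60 min/hr = 245318.2 ng/hr
Concentration = 1823 mcg ÷ 59 mL = 30.89831 mcg/mL = 30898.31 ng/mL
Rate = 245318.2 ng/hr ÷ 30898.31 ng/mL = 7.939535 mL/hr
Volume infused = 7.939535 mL/hr × 6.1 hr = 48.43116 mL
Volume remaining = 59 − 48.43116 = 10.56884 mL
Drug remaining = 10.56884 mL × 30898.31 ng/mL = 326559.1 ng = 326.5591 mcg

327 mcg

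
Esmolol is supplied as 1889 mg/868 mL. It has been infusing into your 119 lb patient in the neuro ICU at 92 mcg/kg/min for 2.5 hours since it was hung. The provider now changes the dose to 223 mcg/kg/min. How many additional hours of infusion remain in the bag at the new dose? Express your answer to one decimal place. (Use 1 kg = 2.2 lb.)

1.6 hours

Initial rate:
Weight = 119 lb ÷ 2.2 lb/kg = 54.09091 kg
Dose = 92 mcg/kg/min × 54.09091 kg = 4976.364 mcg/min
4976.364 mcg/min × 60 min/hr = 298581.8 mcg/hr
Concentration = 1889 mg ÷ 868 mL = 2.176267 mg/mL = 2176.267 mcg/mL
Rate = 298581.8 mcg/hr ÷ 2176.267 mcg/mL = 137.1991 mL/hr
Volume infused so far = 137.1991 mL/hr × 2.5 hr = 342.9976 mL
Volume remaining = 868 − 342.9976 = 525.0024 mL
New rate:
Dose = 223 mcg/kg/min × 54.09091 kg = 12062.27 mcg/min
12062.27 mcg/min × 60 min/hr = 723736.4 mcg/hr
Rate = 723736.4 mcg/hr ÷ 2176.267 mcg/mL = 332.5586 mL/hr
Time remaining = 525.0024 mL ÷ 332.5586 mL/hr = 1.578676 hr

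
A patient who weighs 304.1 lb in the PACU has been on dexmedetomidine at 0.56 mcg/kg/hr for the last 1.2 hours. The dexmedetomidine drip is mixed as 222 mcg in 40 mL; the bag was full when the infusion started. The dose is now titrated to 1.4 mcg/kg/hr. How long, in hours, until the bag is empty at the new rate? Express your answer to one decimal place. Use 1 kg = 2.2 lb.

0.7 hours

Initial rate:
Weight = 304.1 lb ÷ 2.2 lb/kg = 138.2273 kg
Dose = 0.56 mcg/kg/hr × 138.2273 kg = 77.40727 mcg/hr
Concentration = 222 mcg ÷ 40 mL = 5.55 mcg/mL
Rate = 77.40727 mcg/hr ÷ 5.55 mcg/mL = 13.94726 mL/hr
Volume infused so far = 13.94726 mL/hr × 1.2 hr = 16.73671 mL
Volume remaining = 40 − 16.73671 = 23.26329 mL
New rate:
Dose = 1.4 mcg/kg/hr × 138.2273 kg = 193.5182 mcg/hr
Rate = 193.5182 mcg/hr ÷ 5.55 mcg/mL = 34.86814 mL/hr
Time remaining = 23.26329 mL ÷ 34.86814 mL/hr = 0.667179 hr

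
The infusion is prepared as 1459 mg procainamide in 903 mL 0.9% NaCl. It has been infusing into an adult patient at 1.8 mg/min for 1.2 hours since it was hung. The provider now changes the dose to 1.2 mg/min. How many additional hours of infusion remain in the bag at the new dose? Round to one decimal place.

Initial rate:
1.8 mg/min × 60 min/hr = 108 mg/hr
Concentration = 1459 mg ÷ 903 mL = 1.615725 mg/mL
Rate = 108 mg/hr ÷ 1.615725 mg/mL = 66.84304 mL/hr
Volume infused so far = 66.84304 mL/hr × 1.2 hr = 80.21165 mL
Volume remaining = 903 − 80.21165 = 822.7883 mL
New rate:
1.2 mg/min × 60 min/hr = 72 mg/hr
Rate = 72 mg/hr ÷ 1.615725 mg/mL = 44.56203 mL/hr
Time remaining = 822.7883 mL ÷ 44.56203 mL/hr = 18.46389 hr

18.5 hours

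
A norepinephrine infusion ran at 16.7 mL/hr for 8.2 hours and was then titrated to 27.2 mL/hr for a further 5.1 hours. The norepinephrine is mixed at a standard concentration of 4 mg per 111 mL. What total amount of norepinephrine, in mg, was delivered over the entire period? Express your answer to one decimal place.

Concentration = 4 mg ÷ 111 mL = 0.03603604 mg/mL
Stage 1: 16.7 mL/hr × 8.2 hr = 136.94 mL → 136.94 mL × 0.03603604 mg/mL = 4.934775 mg
Stage 2: 27.2 mL/hr × 5.1 hr = 138.72 mL → 138.72 mL × 0.03603604 mg/mL = 4.998919 mg
Total = 4.934775 + 4.998919 = 9.933694 mg

9.9 mg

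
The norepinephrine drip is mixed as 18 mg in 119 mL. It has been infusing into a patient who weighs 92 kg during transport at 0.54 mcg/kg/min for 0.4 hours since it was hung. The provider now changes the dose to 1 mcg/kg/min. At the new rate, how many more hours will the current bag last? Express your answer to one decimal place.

Initial rate:
Dose = 0.54 mcg/kg/min × 92 kg = 49.68 mcg/min
49.68 mcg/min × 60 min/hr = 2980.8 mcg/hr
Concentration = 18 mg ÷ 119 mL = 0.1512605 mg/mL = 151.2605 mcg/mL
Rate = 2980.8 mcg/hr ÷ 151.2605 mcg/mL = 19.7064 mL/hr
Volume infused so far = 19.7064 mL/hr × 0.4 hr = 7.88256 mL
Volume remaining = 119 − 7.88256 = 111.1174 mL
New rate:
Dose = 1 mcg/kg/min × 92 kg = 92 mcg/min
92 mcg/min × 60 min/hr = 5520 mcg/hr
Rate = 5520 mcg/hr ÷ 151.2605 mcg/mL = 36.49333 mL/hr
Time remaining = 111.1174 mL ÷ 36.49333 mL/hr = 3.04487 hr

3.0 hours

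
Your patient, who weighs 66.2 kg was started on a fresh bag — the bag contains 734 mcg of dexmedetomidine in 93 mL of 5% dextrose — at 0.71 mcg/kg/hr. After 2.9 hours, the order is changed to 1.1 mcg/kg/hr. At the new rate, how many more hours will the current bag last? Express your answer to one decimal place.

8.2 hours

Initial rate:
Dose = 0.71 mcg/kg/hr × 66.2 kg = 47.002 mcg/hr
Concentration = 734 mcg ÷ 93 mL = 7.892473 mcg/mL
Rate = 47.002 mcg/hr ÷ 7.892473 mcg/mL = 5.955294 mL/hr
Volume infused so far = 5.955294 mL/hr × 2.9 hr = 17.27035 mL
Volume remaining = 93 − 17.27035 = 75.72965 mL
New rate:
Dose = 1.1 mcg/kg/hr × 66.2 kg = 72.82 mcg/hr
Rate = 72.82 mcg/hr ÷ 7.892473 mcg/mL = 9.226512 mL/hr
Time remaining = 75.72965 mL ÷ 9.226512 mL/hr = 8.20783 hr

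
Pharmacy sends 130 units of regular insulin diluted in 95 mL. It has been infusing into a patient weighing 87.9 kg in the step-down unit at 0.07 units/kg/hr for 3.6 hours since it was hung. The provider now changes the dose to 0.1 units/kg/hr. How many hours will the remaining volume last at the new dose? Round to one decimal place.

12.3 hours

Initial rate:
Dose = 0.07 units/kg/hr × 87.9 kg = 6.153 units/hr
Concentration = 130 units ÷ 95 mL = 1.368421 units/mL
Rate = 6.153 units/hr ÷ 1.368421 units/mL = 4.496423 mL/hr
Volume infused so far = 4.496423 mL/hr × 3.6 hr = 16.18712 mL
Volume remaining = 95 − 16.18712 = 78.81288 mL
New rate:
Dose = 0.1 units/kg/hr × 87.9 kg = 8.79 units/hr
Rate = 8.79 units/hr ÷ 1.368421 units/mL = 6.423462 mL/hr
Time remaining = 78.81288 mL ÷ 6.423462 mL/hr = 12.26953 hr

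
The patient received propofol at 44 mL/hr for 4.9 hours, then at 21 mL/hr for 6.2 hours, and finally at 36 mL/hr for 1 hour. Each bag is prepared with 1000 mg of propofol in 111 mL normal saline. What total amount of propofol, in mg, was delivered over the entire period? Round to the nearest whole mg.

3440 mg

Concentration = 1000 mg ÷ 111 mL = 9.009009 mg/mL
Stage 1: 44 mL/hr × 4.9 hr = 215.6 mL → 215.6 mL × 9.009009 mg/mL = 1942.342 mg
Stage 2: 21 mL/hr × 6.2 hr = 130.2 mL → 130.2 mL × 9.009009 mg/mL = 1172.973 mg
Stage 3: 36 mL/hr × 1 hr = 36 mL → 36 mL × 9.009009 mg/mL = 324.3243 mg
Total = 1942.342 + 1172.973 + 324.3243 = 3439.64 mg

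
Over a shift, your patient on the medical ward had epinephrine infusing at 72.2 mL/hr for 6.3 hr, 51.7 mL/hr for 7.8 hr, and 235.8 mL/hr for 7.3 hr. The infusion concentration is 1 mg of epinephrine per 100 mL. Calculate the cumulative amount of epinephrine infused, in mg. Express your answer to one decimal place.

25.8 mg

Concentration = 1 mg ÷ 100 mL = 0.01 mg/mL
Stage 1: 72.2 mL/hr × 6.3 hr = 454.86 mL → 454.86 mL × 0.01 mg/mL = 4.5486 mg
Stage 2: 51.7 mL/hr × 7.8 hr = 403.26 mL → 403.26 mL × 0.01 mg/mL = 4.0326 mg
Stage 3: 235.8 mL/hr × 7.3 hr = 1721.34 mL → 1721.34 mL × 0.01 mg/mL = 17.2134 mg
Total = 4.5486 + 4.0326 + 17.2134 = 25.7946 mg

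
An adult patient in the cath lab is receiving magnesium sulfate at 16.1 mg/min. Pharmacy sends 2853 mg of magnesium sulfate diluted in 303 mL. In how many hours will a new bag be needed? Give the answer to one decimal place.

3.0 hours

16.1 mg/min × 60 min/hr = 966 mg/hr
Concentration = 2853 mg ÷ 303 mL = 9.415842 mg/mL
Rate = 966 mg/hr ÷ 9.415842 mg/mL = 102.5931 mL/hr
Duration = 303 mL ÷ 102.5931 mL/hr = 2.953416 hr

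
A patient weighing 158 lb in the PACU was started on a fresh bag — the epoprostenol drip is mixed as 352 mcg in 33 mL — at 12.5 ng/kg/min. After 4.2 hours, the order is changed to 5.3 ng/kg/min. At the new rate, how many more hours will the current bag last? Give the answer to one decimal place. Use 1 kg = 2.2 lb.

Initial rate:
Weight = 158 lb ÷ 2.2 lb/kg = 71.81818 kg
Dose = 12.5 ng/kg/min × 71.81818 kg = 897.7273 ng/min
897.7273 ng/min × 60 min/hr = 53863.64 ng/hr
Concentration = 352 mcg ÷ 33 mL = 10.66667 mcg/mL = 10666.67 ng/mL
Rate = 53863.64 ng/hr ÷ 10666.67 ng/mL = 5.049716 mL/hr
Volume infused so far = 5.049716 mL/hr × 4.2 hr = 21.20881 mL
Volume remaining = 33 − 21.20881 = 11.79119 mL
New rate:
Dose = 5.3 ng/kg/min × 71.81818 kg = 380.6364 ng/min
380.6364 ng/min × 60 min/hr = 22838.18 ng/hr
Rate = 22838.18 ng/hr ÷ 10666.67 ng/mL = 2.14108 mL/hr
Time remaining = 11.79119 mL ÷ 2.14108 mL/hr = 5.507125 hr

5.5 hours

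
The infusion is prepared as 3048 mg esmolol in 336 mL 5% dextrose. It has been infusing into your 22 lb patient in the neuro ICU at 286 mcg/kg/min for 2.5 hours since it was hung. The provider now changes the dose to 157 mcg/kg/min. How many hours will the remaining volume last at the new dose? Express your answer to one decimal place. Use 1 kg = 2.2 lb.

Initial rate:
Weight = 22 lb ÷ 2.2 lb/kg = 10 kg
Dose = 286 mcg/kg/min × 10 kg = 2860 mcg/min
2860 mcg/min × 60 min/hr = 171600 mcg/hr
Concentration = 3048 mg ÷ 336 mL = 9.071429 mg/mL = 9071.429 mcg/mL
Rate = 171600 mcg/hr ÷ 9071.429 mcg/mL = 18.91654 mL/hr
Volume infused so far = 18.91654 mL/hr × 2.5 hr = 47.29134 mL
Volume remaining = 336 − 47.29134 = 288.7087 mL
New rate:
Dose = 157 mcg/kg/min × 10 kg = 1570 mcg/min
1570 mcg/min × 60 min/hr = 94200 mcg/hr
Rate = 94200 mcg/hr ÷ 9071.429 mcg/mL = 10.38425 mL/hr
Time remaining = 288.7087 mL ÷ 10.38425 mL/hr = 27.80255 hr

27.8 hours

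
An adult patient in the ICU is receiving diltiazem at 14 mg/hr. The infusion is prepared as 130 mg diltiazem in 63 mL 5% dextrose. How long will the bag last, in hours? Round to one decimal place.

Concentration = 130 mg ÷ 63 mL = 2.063492 mg/mL
Rate = 14 mg/hr ÷ 2.063492 mg/mL = 6.784615 mL/hr
Duration = 63 mL ÷ 6.784615 mL/hr = 9.285714 hr

9.3 hours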